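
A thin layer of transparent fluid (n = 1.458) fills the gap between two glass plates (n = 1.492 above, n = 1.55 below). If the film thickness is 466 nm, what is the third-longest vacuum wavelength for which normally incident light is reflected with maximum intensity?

544 nm

Ray reflecting at the top interface goes from n = 1.492 toward n = 1.458: no phase shift.
At the lower boundary (n = 1.458 to n = 1.55) the reflected ray undergoes a half-wave phase shift.
Exactly one π shift → a net half-wave offset.
For strong reflection here: 2 n t = (m + ½) λ.
λ = 2 n t / (m + ½). The third-longest wavelength is m = 2: λ = 2 × 1.458 × 466 / 2.50 = 544 nm.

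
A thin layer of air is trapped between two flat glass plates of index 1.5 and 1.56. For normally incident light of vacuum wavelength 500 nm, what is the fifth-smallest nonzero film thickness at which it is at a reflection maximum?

1125 nm

Top surface (1.5 → 1.0): reflection off a lower-index medium gives no phase shift.
Bottom surface (1.0 → 1.56): reflection off a higher-index medium gives a half-wave phase shift.
Exactly one π shift → a net half-wave offset.
For bright reflection here: 2 n t = (m + ½) λ.
The fifth-smallest nonzero thickness corresponds to m = 4: t = (m + ½) λ / (2 n) = 4.50 × 500 / (2 × 1.0) = 1125 nm.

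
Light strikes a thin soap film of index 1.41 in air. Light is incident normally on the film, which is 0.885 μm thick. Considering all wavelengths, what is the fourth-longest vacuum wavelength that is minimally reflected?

At the upper boundary (n = 1.0 to n = 1.41) the reflected ray undergoes a half-wave phase shift.
Bottom surface (1.41 → 1.0): reflection off a lower-index medium gives no phase shift.
The two reflections differ by half a wavelength.
For weak reflection here: 2 n t = m λ.
λ = 2 n t / m. The fourth-longest wavelength is m = 4: λ = 2 × 1.41 × 885 / 4.00 = 624 nm.

624 nm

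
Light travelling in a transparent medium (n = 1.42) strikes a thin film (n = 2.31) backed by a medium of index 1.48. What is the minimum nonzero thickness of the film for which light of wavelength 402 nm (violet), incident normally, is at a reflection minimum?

87.0 nm

Top surface (1.42 → 2.31): reflection off a higher-index medium gives a half-wave phase shift.
At the lower boundary (n = 2.31 to n = 1.48) the reflected ray undergoes no phase shift.
The two reflections differ by half a wavelength.
With one net inversion, destructive interference in reflection requires 2 n t = m λ.
Minimum nonzero at m = 1: t = λ / (2 n) = 402 / (2 × 2.31) = 87.0 nm.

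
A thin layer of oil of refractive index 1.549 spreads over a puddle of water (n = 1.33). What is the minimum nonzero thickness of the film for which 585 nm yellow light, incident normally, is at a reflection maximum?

94.4 nm

Top surface (1.0 → 1.549): reflection off a higher-index medium gives a half-wave phase shift.
Bottom surface (1.549 → 1.33): reflection off a lower-index medium gives no phase shift.
Exactly one π shift → a net half-wave offset.
For strong reflection here: 2 n t = (m + ½) λ.
Minimum at m = 0: t = λ / (4 n) = 585 / (4 × 1.549) = 94.4 nm.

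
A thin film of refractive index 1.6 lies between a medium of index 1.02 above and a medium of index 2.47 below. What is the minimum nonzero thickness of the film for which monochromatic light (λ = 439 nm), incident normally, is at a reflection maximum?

At the upper boundary (n = 1.02 to n = 1.6) the reflected ray undergoes a half-wave phase shift.
Ray reflecting at the bottom interface goes from n = 1.6 toward n = 2.47: a half-wave phase shift.
The two reflections carry the same phase change, so no net offset.
With no net inversion, constructive interference in reflection requires 2 n t = m λ.
Minimum nonzero at m = 1: t = λ / (2 n) = 439 / (2 × 1.6) = 137 nm.

137 nm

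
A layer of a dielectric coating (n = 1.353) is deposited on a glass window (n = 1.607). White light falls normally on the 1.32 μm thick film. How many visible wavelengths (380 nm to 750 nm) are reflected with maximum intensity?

Top surface (1.0 → 1.353): reflection off a higher-index medium gives a half-wave phase shift.
At the lower boundary (n = 1.353 to n = 1.607) the reflected ray undergoes a half-wave phase shift.
Net: no relative phase inversion (both shifts match).
So the condition for constructive reflection is 2 n t = m λ.
λ = 2 n t / m = 3572 / m nm.
m=4: 893 nm (IR); m=5: 714 nm (visible); m=6: 595 nm (visible); m=7: 510 nm (visible); m=8: 446 nm (visible); m=9: 397 nm (visible); m=10: 357 nm (UV).

5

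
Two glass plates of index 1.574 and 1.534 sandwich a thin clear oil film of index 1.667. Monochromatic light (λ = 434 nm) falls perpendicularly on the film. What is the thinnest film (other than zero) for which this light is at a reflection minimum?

Ray reflecting at the top interface goes from n = 1.574 toward n = 1.667: a half-wave phase shift.
At the lower boundary (n = 1.667 to n = 1.534) the reflected ray undergoes no phase shift.
Net: one phase inversion between the two reflected rays.
For weak reflection here: 2 n t = m λ.
Minimum nonzero at m = 1: t = λ / (2 n) = 434 / (2 × 1.667) = 130 nm.

130 nm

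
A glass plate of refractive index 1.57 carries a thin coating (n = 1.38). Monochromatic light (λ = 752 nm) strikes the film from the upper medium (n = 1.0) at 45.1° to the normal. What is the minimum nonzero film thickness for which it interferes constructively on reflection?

317 nm

Top surface (1.0 → 1.38): reflection off a higher-index medium gives a half-wave phase shift.
Ray reflecting at the bottom interface goes from n = 1.38 toward n = 1.57: a half-wave phase shift.
The two reflections carry the same phase change, so no net offset.
With no net inversion, constructive interference in reflection requires 2 n t cos θ_r = m λ.
Snell's law: 1.0 sin 45.1° = 1.38 sin θ_r → sin θ_r = 0.513, cos θ_r = 0.858.
Minimum nonzero at m = 1: t = λ / (2 n cos θ_r) = 752 / (2 × 1.38 × 0.858) = 317 nm.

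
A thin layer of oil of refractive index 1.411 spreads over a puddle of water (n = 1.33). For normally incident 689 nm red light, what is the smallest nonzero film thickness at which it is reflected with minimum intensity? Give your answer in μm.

Ray reflecting at the top interface goes from n = 1.0 toward n = 1.411: a half-wave phase shift.
At the lower boundary (n = 1.411 to n = 1.33) the reflected ray undergoes no phase shift.
The two reflections differ by half a wavelength.
For weak reflection here: 2 n t = m λ.
The smallest nonzero thickness corresponds to m = 1: t = m λ / (2 n) = 1.00 × 689 / (2 × 1.411) = 244 nm.

0.244 μm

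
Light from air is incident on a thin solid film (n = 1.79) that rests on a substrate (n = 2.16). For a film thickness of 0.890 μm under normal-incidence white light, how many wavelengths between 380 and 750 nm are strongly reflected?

4

Ray reflecting at the top interface goes from n = 1.0 toward n = 1.79: a half-wave phase shift.
Ray reflecting at the bottom interface goes from n = 1.79 toward n = 2.16: a half-wave phase shift.
The two reflections carry the same phase change, so no net offset.
With no net inversion, constructive interference in reflection requires 2 n t = m λ.
λ = 2 n t / m = 3186 / m nm.
m=4: 797 nm (IR); m=5: 637 nm (visible); m=6: 531 nm (visible); m=7: 455 nm (visible); m=8: 398 nm (visible); m=9: 354 nm (UV).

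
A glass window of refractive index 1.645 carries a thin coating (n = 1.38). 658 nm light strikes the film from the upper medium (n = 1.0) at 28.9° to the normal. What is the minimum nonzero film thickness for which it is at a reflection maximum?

Top surface (1.0 → 1.38): reflection off a higher-index medium gives a half-wave phase shift.
At the lower boundary (n = 1.38 to n = 1.645) the reflected ray undergoes a half-wave phase shift.
The two reflections carry the same phase change, so no net offset.
For strong reflection here: 2 n t cos θ_r = m λ.
Snell's law: 1.0 sin 28.9° = 1.38 sin θ_r → sin θ_r = 0.350, cos θ_r = 0.937.
Minimum nonzero at m = 1: t = λ / (2 n cos θ_r) = 658 / (2 × 1.38 × 0.937) = 255 nm.

255 nm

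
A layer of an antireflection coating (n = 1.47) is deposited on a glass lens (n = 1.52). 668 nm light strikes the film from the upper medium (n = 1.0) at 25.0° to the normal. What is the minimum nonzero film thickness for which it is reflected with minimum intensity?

Ray reflecting at the top interface goes from n = 1.0 toward n = 1.47: a half-wave phase shift.
At the lower boundary (n = 1.47 to n = 1.52) the reflected ray undergoes a half-wave phase shift.
Net: no relative phase inversion (both shifts match).
So the condition for destructive reflection is 2 n t cos θ_r = (m + ½) λ.
Snell's law: 1.0 sin 25.0° = 1.47 sin θ_r → sin θ_r = 0.287, cos θ_r = 0.958.
Minimum at m = 0: t = λ / (4 n cos θ_r) = 668 / (4 × 1.47 × 0.958) = 119 nm.

119 nm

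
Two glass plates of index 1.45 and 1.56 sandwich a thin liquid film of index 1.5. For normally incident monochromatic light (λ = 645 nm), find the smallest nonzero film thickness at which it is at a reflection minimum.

108 nm

Ray reflecting at the top interface goes from n = 1.45 toward n = 1.5: a half-wave phase shift.
Ray reflecting at the bottom interface goes from n = 1.5 toward n = 1.56: a half-wave phase shift.
Zero or two π shifts → no net half-wave offset.
With no net inversion, destructive interference in reflection requires 2 n t = (m + ½) λ.
Minimum at m = 0: t = λ / (4 n) = 645 / (4 × 1.5) = 108 nm.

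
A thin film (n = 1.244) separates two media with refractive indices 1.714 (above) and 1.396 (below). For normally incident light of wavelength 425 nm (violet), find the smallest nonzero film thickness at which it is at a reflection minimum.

Top surface (1.714 → 1.244): reflection off a lower-index medium gives no phase shift.
At the lower boundary (n = 1.244 to n = 1.396) the reflected ray undergoes a half-wave phase shift.
Exactly one π shift → a net half-wave offset.
So the condition for destructive reflection is 2 n t = m λ.
Minimum nonzero at m = 1: t = λ / (2 n) = 425 / (2 × 1.244) = 171 nm.

171 nm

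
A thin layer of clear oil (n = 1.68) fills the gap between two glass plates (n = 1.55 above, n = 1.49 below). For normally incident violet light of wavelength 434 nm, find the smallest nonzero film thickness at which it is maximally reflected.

Ray reflecting at the top interface goes from n = 1.55 toward n = 1.68: a half-wave phase shift.
Ray reflecting at the bottom interface goes from n = 1.68 toward n = 1.49: no phase shift.
Exactly one π shift → a net half-wave offset.
For maximum reflection here: 2 n t = (m + ½) λ.
Minimum at m = 0: t = λ / (4 n) = 434 / (4 × 1.68) = 64.6 nm.

64.6 nm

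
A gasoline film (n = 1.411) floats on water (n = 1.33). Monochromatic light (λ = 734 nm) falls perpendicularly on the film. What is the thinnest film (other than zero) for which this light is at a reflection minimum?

260 nm

At the upper boundary (n = 1.0 to n = 1.411) the reflected ray undergoes a half-wave phase shift.
At the lower boundary (n = 1.411 to n = 1.33) the reflected ray undergoes no phase shift.
The two reflections differ by half a wavelength.
With one net inversion, destructive interference in reflection requires 2 n t = m λ.
Minimum nonzero at m = 1: t = λ / (2 n) = 734 / (2 × 1.411) = 260 nm.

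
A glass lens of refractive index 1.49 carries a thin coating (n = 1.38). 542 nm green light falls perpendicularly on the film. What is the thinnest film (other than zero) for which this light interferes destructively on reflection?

98.2 nm

Ray reflecting at the top interface goes from n = 1.0 toward n = 1.38: a half-wave phase shift.
Bottom surface (1.38 → 1.49): reflection off a higher-index medium gives a half-wave phase shift.
The two reflections carry the same phase change, so no net offset.
So the condition for destructive reflection is 2 n t = (m + ½) λ.
Minimum at m = 0: t = λ / (4 n) = 542 / (4 × 1.38) = 98.2 nm.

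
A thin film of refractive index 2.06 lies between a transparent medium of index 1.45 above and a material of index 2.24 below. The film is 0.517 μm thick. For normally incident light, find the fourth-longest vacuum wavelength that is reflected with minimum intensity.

609 nm

At the upper boundary (n = 1.45 to n = 2.06) the reflected ray undergoes a half-wave phase shift.
Ray reflecting at the bottom interface goes from n = 2.06 toward n = 2.24: a half-wave phase shift.
The two reflections carry the same phase change, so no net offset.
With no net inversion, destructive interference in reflection requires 2 n t = (m + ½) λ.
λ = 2 n t / (m + ½). The fourth-longest wavelength is m = 3: λ = 2 × 2.06 × 517 / 3.50 = 609 nm.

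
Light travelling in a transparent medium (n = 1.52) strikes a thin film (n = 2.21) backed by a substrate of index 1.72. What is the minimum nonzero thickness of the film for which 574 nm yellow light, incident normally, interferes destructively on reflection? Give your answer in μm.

Ray reflecting at the top interface goes from n = 1.52 toward n = 2.21: a half-wave phase shift.
At the lower boundary (n = 2.21 to n = 1.72) the reflected ray undergoes no phase shift.
Exactly one π shift → a net half-wave offset.
With one net inversion, destructive interference in reflection requires 2 n t = m λ.
Minimum nonzero at m = 1: t = λ / (2 n) = 574 / (2 × 2.21) = 130 nm.

0.130 μm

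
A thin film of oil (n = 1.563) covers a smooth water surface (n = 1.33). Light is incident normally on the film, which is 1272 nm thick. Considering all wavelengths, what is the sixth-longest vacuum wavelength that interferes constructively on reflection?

723 nm

Ray reflecting at the top interface goes from n = 1.0 toward n = 1.563: a half-wave phase shift.
Bottom surface (1.563 → 1.33): reflection off a lower-index medium gives no phase shift.
Exactly one π shift → a net half-wave offset.
For bright reflection here: 2 n t = (m + ½) λ.
λ = 2 n t / (m + ½). The sixth-longest wavelength is m = 5: λ = 2 × 1.563 × 1272 / 5.50 = 723 nm.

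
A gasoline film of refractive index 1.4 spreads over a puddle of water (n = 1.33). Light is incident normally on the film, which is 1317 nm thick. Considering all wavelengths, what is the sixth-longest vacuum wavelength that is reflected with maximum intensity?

670 nm

Top surface (1.0 → 1.4): reflection off a higher-index medium gives a half-wave phase shift.
Bottom surface (1.4 → 1.33): reflection off a lower-index medium gives no phase shift.
Exactly one π shift → a net half-wave offset.
For maximum reflection here: 2 n t = (m + ½) λ.
λ = 2 n t / (m + ½). The sixth-longest wavelength is m = 5: λ = 2 × 1.4 × 1317 / 5.50 = 670 nm.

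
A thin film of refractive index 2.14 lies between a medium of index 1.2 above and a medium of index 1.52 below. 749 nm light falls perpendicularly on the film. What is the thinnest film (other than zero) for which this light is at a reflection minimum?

At the upper boundary (n = 1.2 to n = 2.14) the reflected ray undergoes a half-wave phase shift.
Bottom surface (2.14 → 1.52): reflection off a lower-index medium gives no phase shift.
Net: one phase inversion between the two reflected rays.
For minimum reflection here: 2 n t = m λ.
Minimum nonzero at m = 1: t = λ / (2 n) = 749 / (2 × 2.14) = 175 nm.

175 nm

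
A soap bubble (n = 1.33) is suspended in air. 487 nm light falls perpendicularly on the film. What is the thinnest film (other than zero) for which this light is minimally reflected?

183 nm

Top surface (1.0 → 1.33): reflection off a higher-index medium gives a half-wave phase shift.
At the lower boundary (n = 1.33 to n = 1.0) the reflected ray undergoes no phase shift.
Net: one phase inversion between the two reflected rays.
So the condition for destructive reflection is 2 n t = m λ.
Minimum nonzero at m = 1: t = λ / (2 n) = 487 / (2 × 1.33) = 183 nm.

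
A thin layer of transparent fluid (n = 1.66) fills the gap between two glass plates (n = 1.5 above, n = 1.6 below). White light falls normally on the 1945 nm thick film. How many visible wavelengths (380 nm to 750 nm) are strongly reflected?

At the upper boundary (n = 1.5 to n = 1.66) the reflected ray undergoes a half-wave phase shift.
At the lower boundary (n = 1.66 to n = 1.6) the reflected ray undergoes no phase shift.
Exactly one π shift → a net half-wave offset.
For maximum reflection here: 2 n t = (m + ½) λ.
λ = 2 n t / (m + ½) = 6457 / (m + ½) nm.
m=8: 760 nm (IR); m=9: 680 nm (visible); m=10: 615 nm (visible); m=11: 562 nm (visible); m=12: 517 nm (visible); m=13: 478 nm (visible); m=14: 445 nm (visible); m=15: 417 nm (visible); m=16: 391 nm (visible); m=17: 369 nm (UV).

8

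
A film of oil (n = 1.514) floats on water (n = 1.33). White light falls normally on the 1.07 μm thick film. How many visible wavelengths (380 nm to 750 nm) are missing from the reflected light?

4

Top surface (1.0 → 1.514): reflection off a higher-index medium gives a half-wave phase shift.
Bottom surface (1.514 → 1.33): reflection off a lower-index medium gives no phase shift.
Exactly one π shift → a net half-wave offset.
So the condition for destructive reflection is 2 n t = m λ.
λ = 2 n t / m = 3240 / m nm.
m=4: 810 nm (IR); m=5: 648 nm (visible); m=6: 540 nm (visible); m=7: 463 nm (visible); m=8: 405 nm (visible); m=9: 360 nm (UV).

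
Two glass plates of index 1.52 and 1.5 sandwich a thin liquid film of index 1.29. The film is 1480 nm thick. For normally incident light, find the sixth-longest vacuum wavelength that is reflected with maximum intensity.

Top surface (1.52 → 1.29): reflection off a lower-index medium gives no phase shift.
Ray reflecting at the bottom interface goes from n = 1.29 toward n = 1.5: a half-wave phase shift.
Exactly one π shift → a net half-wave offset.
So the condition for constructive reflection is 2 n t = (m + ½) λ.
λ = 2 n t / (m + ½). The sixth-longest wavelength is m = 5: λ = 2 × 1.29 × 1480 / 5.50 = 694 nm.

694 nm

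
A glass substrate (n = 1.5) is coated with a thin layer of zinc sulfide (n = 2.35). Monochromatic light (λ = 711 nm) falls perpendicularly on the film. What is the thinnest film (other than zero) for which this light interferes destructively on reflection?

Ray reflecting at the top interface goes from n = 1.0 toward n = 2.35: a half-wave phase shift.
Ray reflecting at the bottom interface goes from n = 2.35 toward n = 1.5: no phase shift.
The two reflections differ by half a wavelength.
With one net inversion, destructive interference in reflection requires 2 n t = m λ.
Minimum nonzero at m = 1: t = λ / (2 n) = 711 / (2 × 2.35) = 151 nm.

151 nm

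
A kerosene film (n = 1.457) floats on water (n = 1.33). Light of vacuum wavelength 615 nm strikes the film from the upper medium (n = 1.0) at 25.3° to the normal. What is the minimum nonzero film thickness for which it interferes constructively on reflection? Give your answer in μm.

0.110 μm

Ray reflecting at the top interface goes from n = 1.0 toward n = 1.457: a half-wave phase shift.
Bottom surface (1.457 → 1.33): reflection off a lower-index medium gives no phase shift.
Net: one phase inversion between the two reflected rays.
So the condition for constructive reflection is 2 n t cos θ_r = (m + ½) λ.
Snell's law: 1.0 sin 25.3° = 1.457 sin θ_r → sin θ_r = 0.293, cos θ_r = 0.956.
Minimum at m = 0: t = λ / (4 n cos θ_r) = 615 / (4 × 1.457 × 0.956) = 110 nm.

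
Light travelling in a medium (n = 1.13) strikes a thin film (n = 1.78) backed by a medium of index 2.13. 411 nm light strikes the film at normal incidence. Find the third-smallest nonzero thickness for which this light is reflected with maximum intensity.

346 nm

At the upper boundary (n = 1.13 to n = 1.78) the reflected ray undergoes a half-wave phase shift.
Ray reflecting at the bottom interface goes from n = 1.78 toward n = 2.13: a half-wave phase shift.
The two reflections carry the same phase change, so no net offset.
For bright reflection here: 2 n t = m λ.
The third-smallest nonzero thickness corresponds to m = 3: t = m λ / (2 n) = 3.00 × 411 / (2 × 1.78) = 346 nm.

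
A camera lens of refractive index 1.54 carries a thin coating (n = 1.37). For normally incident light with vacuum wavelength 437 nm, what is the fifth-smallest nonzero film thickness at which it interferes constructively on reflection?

797 nm

Top surface (1.0 → 1.37): reflection off a higher-index medium gives a half-wave phase shift.
Ray reflecting at the bottom interface goes from n = 1.37 toward n = 1.54: a half-wave phase shift.
Zero or two π shifts → no net half-wave offset.
So the condition for constructive reflection is 2 n t = m λ.
The fifth-smallest nonzero thickness corresponds to m = 5: t = m λ / (2 n) = 5.00 × 437 / (2 × 1.37) = 797 nm.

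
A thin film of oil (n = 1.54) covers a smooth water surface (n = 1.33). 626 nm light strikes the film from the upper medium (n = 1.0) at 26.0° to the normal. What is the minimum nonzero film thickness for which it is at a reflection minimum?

Ray reflecting at the top interface goes from n = 1.0 toward n = 1.54: a half-wave phase shift.
At the lower boundary (n = 1.54 to n = 1.33) the reflected ray undergoes no phase shift.
The two reflections differ by half a wavelength.
With one net inversion, destructive interference in reflection requires 2 n t cos θ_r = m λ.
Snell's law: 1.0 sin 26.0° = 1.54 sin θ_r → sin θ_r = 0.285, cos θ_r = 0.959.
Minimum nonzero at m = 1: t = λ / (2 n cos θ_r) = 626 / (2 × 1.54 × 0.959) = 212 nm.

212 nm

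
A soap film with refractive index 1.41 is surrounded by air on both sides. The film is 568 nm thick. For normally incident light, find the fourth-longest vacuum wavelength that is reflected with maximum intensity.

Ray reflecting at the top interface goes from n = 1.0 toward n = 1.41: a half-wave phase shift.
Bottom surface (1.41 → 1.0): reflection off a lower-index medium gives no phase shift.
The two reflections differ by half a wavelength.
For strong reflection here: 2 n t = (m + ½) λ.
λ = 2 n t / (m + ½). The fourth-longest wavelength is m = 3: λ = 2 × 1.41 × 568 / 3.50 = 458 nm.

458 nm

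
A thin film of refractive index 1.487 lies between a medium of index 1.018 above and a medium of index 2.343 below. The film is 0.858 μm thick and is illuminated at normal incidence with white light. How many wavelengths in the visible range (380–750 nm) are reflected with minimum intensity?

4

At the upper boundary (n = 1.018 to n = 1.487) the reflected ray undergoes a half-wave phase shift.
Ray reflecting at the bottom interface goes from n = 1.487 toward n = 2.343: a half-wave phase shift.
Zero or two π shifts → no net half-wave offset.
For weak reflection here: 2 n t = (m + ½) λ.
λ = 2 n t / (m + ½) = 2552 / (m + ½) nm.
m=2: 1021 nm (IR); m=3: 729 nm (visible); m=4: 567 nm (visible); m=5: 464 nm (visible); m=6: 393 nm (visible); m=7: 340 nm (UV).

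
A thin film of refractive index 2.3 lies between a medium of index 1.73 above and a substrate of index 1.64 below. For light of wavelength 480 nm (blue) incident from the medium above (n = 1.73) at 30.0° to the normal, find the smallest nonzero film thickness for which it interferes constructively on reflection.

Top surface (1.73 → 2.3): reflection off a higher-index medium gives a half-wave phase shift.
At the lower boundary (n = 2.3 to n = 1.64) the reflected ray undergoes no phase shift.
The two reflections differ by half a wavelength.
With one net inversion, constructive interference in reflection requires 2 n t cos θ_r = (m + ½) λ.
Snell's law: 1.73 sin 30.0° = 2.3 sin θ_r → sin θ_r = 0.376, cos θ_r = 0.927.
Minimum at m = 0: t = λ / (4 n cos θ_r) = 480 / (4 × 2.3 × 0.927) = 56.3 nm.

56.3 nm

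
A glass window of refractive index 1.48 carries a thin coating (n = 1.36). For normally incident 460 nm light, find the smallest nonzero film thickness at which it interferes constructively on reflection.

169 nm

Ray reflecting at the top interface goes from n = 1.0 toward n = 1.36: a half-wave phase shift.
At the lower boundary (n = 1.36 to n = 1.48) the reflected ray undergoes a half-wave phase shift.
Zero or two π shifts → no net half-wave offset.
So the condition for constructive reflection is 2 n t = m λ.
Minimum nonzero at m = 1: t = λ / (2 n) = 460 / (2 × 1.36) = 169 nm.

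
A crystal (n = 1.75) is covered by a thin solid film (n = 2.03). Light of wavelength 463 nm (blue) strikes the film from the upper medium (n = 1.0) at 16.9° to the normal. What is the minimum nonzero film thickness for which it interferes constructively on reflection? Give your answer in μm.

At the upper boundary (n = 1.0 to n = 2.03) the reflected ray undergoes a half-wave phase shift.
Bottom surface (2.03 → 1.75): reflection off a lower-index medium gives no phase shift.
The two reflections differ by half a wavelength.
With one net inversion, constructive interference in reflection requires 2 n t cos θ_r = (m + ½) λ.
Snell's law: 1.0 sin 16.9° = 2.03 sin θ_r → sin θ_r = 0.143, cos θ_r = 0.990.
Minimum at m = 0: t = λ / (4 n cos θ_r) = 463 / (4 × 2.03 × 0.990) = 57.6 nm.

0.0576 μm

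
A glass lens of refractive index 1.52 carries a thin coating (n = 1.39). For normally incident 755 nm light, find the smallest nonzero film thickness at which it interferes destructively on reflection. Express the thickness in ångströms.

Top surface (1.0 → 1.39): reflection off a higher-index medium gives a half-wave phase shift.
Ray reflecting at the bottom interface goes from n = 1.39 toward n = 1.52: a half-wave phase shift.
Net: no relative phase inversion (both shifts match).
With no net inversion, destructive interference in reflection requires 2 n t = (m + ½) λ.
Minimum at m = 0: t = λ / (4 n) = 755 / (4 × 1.39) = 136 nm.

1358 Å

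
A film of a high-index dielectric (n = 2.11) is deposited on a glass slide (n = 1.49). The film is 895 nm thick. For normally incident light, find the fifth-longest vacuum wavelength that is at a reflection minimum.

Top surface (1.0 → 2.11): reflection off a higher-index medium gives a half-wave phase shift.
Bottom surface (2.11 → 1.49): reflection off a lower-index medium gives no phase shift.
The two reflections differ by half a wavelength.
For dark reflection here: 2 n t = m λ.
λ = 2 n t / m. The fifth-longest wavelength is m = 5: λ = 2 × 2.11 × 895 / 5.00 = 755 nm.

755 nm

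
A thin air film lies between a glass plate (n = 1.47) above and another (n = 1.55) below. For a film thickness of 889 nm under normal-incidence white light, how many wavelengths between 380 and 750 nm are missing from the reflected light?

2

Ray reflecting at the top interface goes from n = 1.47 toward n = 1.0: no phase shift.
Bottom surface (1.0 → 1.55): reflection off a higher-index medium gives a half-wave phase shift.
Net: one phase inversion between the two reflected rays.
So the condition for destructive reflection is 2 n t = m λ.
λ = 2 n t / m = 1778 / m nm.
m=2: 889 nm (IR); m=3: 593 nm (visible); m=4: 445 nm (visible); m=5: 356 nm (UV).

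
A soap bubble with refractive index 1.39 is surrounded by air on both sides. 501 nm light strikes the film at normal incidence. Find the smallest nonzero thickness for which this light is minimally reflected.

180 nm

At the upper boundary (n = 1.0 to n = 1.39) the reflected ray undergoes a half-wave phase shift.
Bottom surface (1.39 → 1.0): reflection off a lower-index medium gives no phase shift.
Exactly one π shift → a net half-wave offset.
With one net inversion, destructive interference in reflection requires 2 n t = m λ.
The smallest nonzero thickness corresponds to m = 1: t = m λ / (2 n) = 1.00 × 501 / (2 × 1.39) = 180 nm.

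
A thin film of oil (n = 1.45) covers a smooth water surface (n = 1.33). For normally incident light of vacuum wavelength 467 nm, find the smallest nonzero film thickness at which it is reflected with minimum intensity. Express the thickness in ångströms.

1610 Å

Ray reflecting at the top interface goes from n = 1.0 toward n = 1.45: a half-wave phase shift.
Bottom surface (1.45 → 1.33): reflection off a lower-index medium gives no phase shift.
Net: one phase inversion between the two reflected rays.
So the condition for destructive reflection is 2 n t = m λ.
Minimum nonzero at m = 1: t = λ / (2 n) = 467 / (2 × 1.45) = 161 nm.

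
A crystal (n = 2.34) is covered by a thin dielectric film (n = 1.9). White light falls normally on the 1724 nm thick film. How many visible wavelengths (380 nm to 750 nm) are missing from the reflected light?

8

Top surface (1.0 → 1.9): reflection off a higher-index medium gives a half-wave phase shift.
At the lower boundary (n = 1.9 to n = 2.34) the reflected ray undergoes a half-wave phase shift.
Zero or two π shifts → no net half-wave offset.
For weak reflection here: 2 n t = (m + ½) λ.
λ = 2 n t / (m + ½) = 6551 / (m + ½) nm.
m=8: 771 nm (IR); m=9: 690 nm (visible); m=10: 624 nm (visible); m=11: 570 nm (visible); m=12: 524 nm (visible); m=13: 485 nm (visible); m=14: 452 nm (visible); m=15: 423 nm (visible); m=16: 397 nm (visible); m=17: 374 nm (UV).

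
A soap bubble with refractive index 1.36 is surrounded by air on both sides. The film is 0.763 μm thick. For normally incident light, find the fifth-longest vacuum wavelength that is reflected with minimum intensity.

Top surface (1.0 → 1.36): reflection off a higher-index medium gives a half-wave phase shift.
Bottom surface (1.36 → 1.0): reflection off a lower-index medium gives no phase shift.
Exactly one π shift → a net half-wave offset.
With one net inversion, destructive interference in reflection requires 2 n t = m λ.
λ = 2 n t / m. The fifth-longest wavelength is m = 5: λ = 2 × 1.36 × 763 / 5.00 = 415 nm.

415 nm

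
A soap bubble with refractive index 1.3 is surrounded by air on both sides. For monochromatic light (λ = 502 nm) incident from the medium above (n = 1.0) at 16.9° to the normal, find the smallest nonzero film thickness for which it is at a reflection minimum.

198 nm

Ray reflecting at the top interface goes from n = 1.0 toward n = 1.3: a half-wave phase shift.
At the lower boundary (n = 1.3 to n = 1.0) the reflected ray undergoes no phase shift.
Net: one phase inversion between the two reflected rays.
So the condition for destructive reflection is 2 n t cos θ_r = m λ.
Snell's law: 1.0 sin 16.9° = 1.3 sin θ_r → sin θ_r = 0.224, cos θ_r = 0.975.
Minimum nonzero at m = 1: t = λ / (2 n cos θ_r) = 502 / (2 × 1.3 × 0.975) = 198 nm.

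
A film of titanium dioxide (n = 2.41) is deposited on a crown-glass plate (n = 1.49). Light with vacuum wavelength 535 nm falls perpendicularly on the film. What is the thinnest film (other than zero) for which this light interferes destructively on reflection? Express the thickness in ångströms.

Ray reflecting at the top interface goes from n = 1.0 toward n = 2.41: a half-wave phase shift.
Bottom surface (2.41 → 1.49): reflection off a lower-index medium gives no phase shift.
The two reflections differ by half a wavelength.
With one net inversion, destructive interference in reflection requires 2 n t = m λ.
Minimum nonzero at m = 1: t = λ / (2 n) = 535 / (2 × 2.41) = 111 nm.

1110 Å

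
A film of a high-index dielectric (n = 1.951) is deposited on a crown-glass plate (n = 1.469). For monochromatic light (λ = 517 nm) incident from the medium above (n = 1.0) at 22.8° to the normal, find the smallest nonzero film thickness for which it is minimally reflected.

135 nm

Ray reflecting at the top interface goes from n = 1.0 toward n = 1.951: a half-wave phase shift.
At the lower boundary (n = 1.951 to n = 1.469) the reflected ray undergoes no phase shift.
Exactly one π shift → a net half-wave offset.
So the condition for destructive reflection is 2 n t cos θ_r = m λ.
Snell's law: 1.0 sin 22.8° = 1.951 sin θ_r → sin θ_r = 0.199, cos θ_r = 0.980.
Minimum nonzero at m = 1: t = λ / (2 n cos θ_r) = 517 / (2 × 1.951 × 0.980) = 135 nm.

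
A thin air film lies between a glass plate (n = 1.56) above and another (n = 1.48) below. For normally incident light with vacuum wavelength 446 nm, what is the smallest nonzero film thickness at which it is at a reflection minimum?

223 nm

Ray reflecting at the top interface goes from n = 1.56 toward n = 1.0: no phase shift.
At the lower boundary (n = 1.0 to n = 1.48) the reflected ray undergoes a half-wave phase shift.
The two reflections differ by half a wavelength.
For minimum reflection here: 2 n t = m λ.
The smallest nonzero thickness corresponds to m = 1: t = m λ / (2 n) = 1.00 × 446 / (2 × 1.0) = 223 nm.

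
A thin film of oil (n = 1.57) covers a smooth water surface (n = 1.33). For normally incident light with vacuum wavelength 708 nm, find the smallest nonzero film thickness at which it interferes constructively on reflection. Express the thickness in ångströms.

1127 Å

At the upper boundary (n = 1.0 to n = 1.57) the reflected ray undergoes a half-wave phase shift.
Bottom surface (1.57 → 1.33): reflection off a lower-index medium gives no phase shift.
The two reflections differ by half a wavelength.
With one net inversion, constructive interference in reflection requires 2 n t = (m + ½) λ.
Minimum at m = 0: t = λ / (4 n) = 708 / (4 × 1.57) = 113 nm.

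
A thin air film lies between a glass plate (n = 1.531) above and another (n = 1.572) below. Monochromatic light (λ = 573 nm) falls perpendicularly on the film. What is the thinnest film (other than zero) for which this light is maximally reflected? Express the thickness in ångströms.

Top surface (1.531 → 1.0): reflection off a lower-index medium gives no phase shift.
Bottom surface (1.0 → 1.572): reflection off a higher-index medium gives a half-wave phase shift.
Net: one phase inversion between the two reflected rays.
So the condition for constructive reflection is 2 n t = (m + ½) λ.
Minimum at m = 0: t = λ / (4 n) = 573 / (4 × 1.0) = 143 nm.

1433 Å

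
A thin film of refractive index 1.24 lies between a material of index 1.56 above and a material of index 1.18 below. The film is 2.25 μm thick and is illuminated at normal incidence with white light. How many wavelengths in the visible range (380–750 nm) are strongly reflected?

Ray reflecting at the top interface goes from n = 1.56 toward n = 1.24: no phase shift.
Bottom surface (1.24 → 1.18): reflection off a lower-index medium gives no phase shift.
Net: no relative phase inversion (both shifts match).
So the condition for constructive reflection is 2 n t = m λ.
λ = 2 n t / m = 5580 / m nm.
m=7: 797 nm (IR); m=8: 698 nm (visible); m=9: 620 nm (visible); m=10: 558 nm (visible); m=11: 507 nm (visible); m=12: 465 nm (visible); m=13: 429 nm (visible); m=14: 399 nm (visible); m=15: 372 nm (UV).

7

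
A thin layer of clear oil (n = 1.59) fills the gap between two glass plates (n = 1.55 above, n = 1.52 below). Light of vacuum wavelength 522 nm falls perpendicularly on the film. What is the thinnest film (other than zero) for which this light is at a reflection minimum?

Ray reflecting at the top interface goes from n = 1.55 toward n = 1.59: a half-wave phase shift.
At the lower boundary (n = 1.59 to n = 1.52) the reflected ray undergoes no phase shift.
Exactly one π shift → a net half-wave offset.
With one net inversion, destructive interference in reflection requires 2 n t = m λ.
Minimum nonzero at m = 1: t = λ / (2 n) = 522 / (2 × 1.59) = 164 nm.

164 nm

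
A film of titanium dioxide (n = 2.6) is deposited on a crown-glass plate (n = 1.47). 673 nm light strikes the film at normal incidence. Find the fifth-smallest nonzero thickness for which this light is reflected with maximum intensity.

At the upper boundary (n = 1.0 to n = 2.6) the reflected ray undergoes a half-wave phase shift.
Ray reflecting at the bottom interface goes from n = 2.6 toward n = 1.47: no phase shift.
Net: one phase inversion between the two reflected rays.
With one net inversion, constructive interference in reflection requires 2 n t = (m + ½) λ.
The fifth-smallest nonzero thickness corresponds to m = 4: t = (m + ½) λ / (2 n) = 4.50 × 673 / (2 × 2.6) = 582 nm.

582 nm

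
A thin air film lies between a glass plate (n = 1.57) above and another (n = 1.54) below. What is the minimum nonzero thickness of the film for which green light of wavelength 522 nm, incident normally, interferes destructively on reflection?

261 nm

At the upper boundary (n = 1.57 to n = 1.0) the reflected ray undergoes no phase shift.
Bottom surface (1.0 → 1.54): reflection off a higher-index medium gives a half-wave phase shift.
Net: one phase inversion between the two reflected rays.
So the condition for destructive reflection is 2 n t = m λ.
Minimum nonzero at m = 1: t = λ / (2 n) = 522 / (2 × 1.0) = 261 nm.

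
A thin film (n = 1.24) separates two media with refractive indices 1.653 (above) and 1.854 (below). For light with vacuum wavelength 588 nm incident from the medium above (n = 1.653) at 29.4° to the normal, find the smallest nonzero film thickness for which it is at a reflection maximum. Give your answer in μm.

Top surface (1.653 → 1.24): reflection off a lower-index medium gives no phase shift.
Bottom surface (1.24 → 1.854): reflection off a higher-index medium gives a half-wave phase shift.
Exactly one π shift → a net half-wave offset.
For strong reflection here: 2 n t cos θ_r = (m + ½) λ.
Snell's law: 1.653 sin 29.4° = 1.24 sin θ_r → sin θ_r = 0.654, cos θ_r = 0.756.
Minimum at m = 0: t = λ / (4 n cos θ_r) = 588 / (4 × 1.24 × 0.756) = 157 nm.

0.157 μm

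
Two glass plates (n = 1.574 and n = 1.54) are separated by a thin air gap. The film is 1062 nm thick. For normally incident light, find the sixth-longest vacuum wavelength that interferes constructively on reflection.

386 nm

Ray reflecting at the top interface goes from n = 1.574 toward n = 1.0: no phase shift.
At the lower boundary (n = 1.0 to n = 1.54) the reflected ray undergoes a half-wave phase shift.
Net: one phase inversion between the two reflected rays.
With one net inversion, constructive interference in reflection requires 2 n t = (m + ½) λ.
λ = 2 n t / (m + ½). The sixth-longest wavelength is m = 5: λ = 2 × 1.0 × 1062 / 5.50 = 386 nm.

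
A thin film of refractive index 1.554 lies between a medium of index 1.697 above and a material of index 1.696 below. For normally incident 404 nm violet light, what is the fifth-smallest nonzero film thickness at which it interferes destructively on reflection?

650 nm

Ray reflecting at the top interface goes from n = 1.697 toward n = 1.554: no phase shift.
Ray reflecting at the bottom interface goes from n = 1.554 toward n = 1.696: a half-wave phase shift.
Exactly one π shift → a net half-wave offset.
With one net inversion, destructive interference in reflection requires 2 n t = m λ.
The fifth-smallest nonzero thickness corresponds to m = 5: t = m λ / (2 n) = 5.00 × 404 / (2 × 1.554) = 650 nm.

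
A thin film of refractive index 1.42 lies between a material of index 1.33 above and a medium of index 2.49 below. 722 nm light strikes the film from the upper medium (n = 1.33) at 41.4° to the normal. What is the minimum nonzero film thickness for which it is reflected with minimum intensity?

162 nm

Top surface (1.33 → 1.42): reflection off a higher-index medium gives a half-wave phase shift.
Ray reflecting at the bottom interface goes from n = 1.42 toward n = 2.49: a half-wave phase shift.
Zero or two π shifts → no net half-wave offset.
So the condition for destructive reflection is 2 n t cos θ_r = (m + ½) λ.
Snell's law: 1.33 sin 41.4° = 1.42 sin θ_r → sin θ_r = 0.619, cos θ_r = 0.785.
Minimum at m = 0: t = λ / (4 n cos θ_r) = 722 / (4 × 1.42 × 0.785) = 162 nm.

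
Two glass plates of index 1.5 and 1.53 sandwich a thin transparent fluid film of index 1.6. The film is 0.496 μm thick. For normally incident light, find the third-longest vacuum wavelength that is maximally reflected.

Ray reflecting at the top interface goes from n = 1.5 toward n = 1.6: a half-wave phase shift.
At the lower boundary (n = 1.6 to n = 1.53) the reflected ray undergoes no phase shift.
The two reflections differ by half a wavelength.
With one net inversion, constructive interference in reflection requires 2 n t = (m + ½) λ.
λ = 2 n t / (m + ½). The third-longest wavelength is m = 2: λ = 2 × 1.6 × 496 / 2.50 = 635 nm.

635 nm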